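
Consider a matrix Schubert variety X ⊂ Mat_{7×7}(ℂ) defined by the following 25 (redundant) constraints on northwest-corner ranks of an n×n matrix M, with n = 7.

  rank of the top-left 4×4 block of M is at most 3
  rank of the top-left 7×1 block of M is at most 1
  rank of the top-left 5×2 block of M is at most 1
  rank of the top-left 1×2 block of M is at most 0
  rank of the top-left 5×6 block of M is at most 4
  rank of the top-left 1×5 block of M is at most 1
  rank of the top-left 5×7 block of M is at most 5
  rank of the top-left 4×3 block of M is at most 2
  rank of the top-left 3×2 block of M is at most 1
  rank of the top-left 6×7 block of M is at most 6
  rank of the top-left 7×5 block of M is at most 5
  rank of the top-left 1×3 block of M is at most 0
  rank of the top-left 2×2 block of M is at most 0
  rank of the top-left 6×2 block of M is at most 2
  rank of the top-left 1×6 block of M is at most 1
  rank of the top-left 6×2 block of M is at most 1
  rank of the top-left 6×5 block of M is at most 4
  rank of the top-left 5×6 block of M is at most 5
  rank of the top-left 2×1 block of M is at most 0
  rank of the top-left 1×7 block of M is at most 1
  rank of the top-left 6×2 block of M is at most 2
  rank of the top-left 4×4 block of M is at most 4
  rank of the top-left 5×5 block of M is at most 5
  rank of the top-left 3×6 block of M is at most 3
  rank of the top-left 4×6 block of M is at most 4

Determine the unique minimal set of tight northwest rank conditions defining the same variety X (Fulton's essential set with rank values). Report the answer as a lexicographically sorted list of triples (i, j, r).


Recovering R(i,j) via the rank-extension bound from the 25 conditions:

  row 1: 0, 0, 0, 1, 1, 1, 1
  row 2: 0, 0, 1, 2, 2, 2, 2
  row 3: 1, 1, 2, 3, 3, 3, 3
  row 4: 1, 1, 2, 3, 4, 4, 4
  row 5: 1, 1, 2, 3, 4, 4, 5
  row 6: 1, 1, 2, 3, 4, 5, 6
  row 7: 1, 2, 3, 4, 5, 6, 7

giving w = (4, 3, 1, 5, 7, 6, 2) via Δ²R.

Rothe diagram D(w) (9 cells), 4 SE-corners (essential conditions):

[(1, 3, 0), (2, 2, 0), (5, 6, 4), (6, 2, 1)]


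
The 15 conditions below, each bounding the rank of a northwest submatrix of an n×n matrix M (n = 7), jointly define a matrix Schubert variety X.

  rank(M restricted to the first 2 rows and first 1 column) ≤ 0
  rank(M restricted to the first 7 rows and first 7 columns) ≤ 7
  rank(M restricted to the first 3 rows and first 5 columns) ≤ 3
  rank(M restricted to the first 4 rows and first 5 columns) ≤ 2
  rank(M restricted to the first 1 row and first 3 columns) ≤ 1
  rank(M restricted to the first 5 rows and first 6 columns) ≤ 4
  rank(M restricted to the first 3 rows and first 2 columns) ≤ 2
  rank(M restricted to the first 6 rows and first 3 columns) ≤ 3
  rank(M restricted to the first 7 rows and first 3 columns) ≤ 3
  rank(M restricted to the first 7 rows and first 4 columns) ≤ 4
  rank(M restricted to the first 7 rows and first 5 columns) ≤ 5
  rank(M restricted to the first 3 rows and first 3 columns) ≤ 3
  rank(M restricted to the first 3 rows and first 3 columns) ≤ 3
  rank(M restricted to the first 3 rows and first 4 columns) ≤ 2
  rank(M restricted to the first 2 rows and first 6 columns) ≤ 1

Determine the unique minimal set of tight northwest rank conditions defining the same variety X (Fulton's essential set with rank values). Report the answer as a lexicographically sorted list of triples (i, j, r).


Propagating the 15 rank bounds to every northwest block:

  i=1: 0 1 1 1 1 1 1
  i=2: 0 1 1 1 1 1 2
  i=3: 1 2 2 2 2 2 3
  i=4: 1 2 2 2 2 3 4
  i=5: 1 2 3 3 3 4 5
  i=6: 1 2 3 4 4 5 6
  i=7: 1 2 3 4 5 6 7

second differences of R give the permutation w = (2, 7, 1, 6, 3, 4, 5).

Fulton essential set (3 of the 9 Rothe cells):

[(2, 1, 0), (2, 6, 1), (4, 5, 2)]


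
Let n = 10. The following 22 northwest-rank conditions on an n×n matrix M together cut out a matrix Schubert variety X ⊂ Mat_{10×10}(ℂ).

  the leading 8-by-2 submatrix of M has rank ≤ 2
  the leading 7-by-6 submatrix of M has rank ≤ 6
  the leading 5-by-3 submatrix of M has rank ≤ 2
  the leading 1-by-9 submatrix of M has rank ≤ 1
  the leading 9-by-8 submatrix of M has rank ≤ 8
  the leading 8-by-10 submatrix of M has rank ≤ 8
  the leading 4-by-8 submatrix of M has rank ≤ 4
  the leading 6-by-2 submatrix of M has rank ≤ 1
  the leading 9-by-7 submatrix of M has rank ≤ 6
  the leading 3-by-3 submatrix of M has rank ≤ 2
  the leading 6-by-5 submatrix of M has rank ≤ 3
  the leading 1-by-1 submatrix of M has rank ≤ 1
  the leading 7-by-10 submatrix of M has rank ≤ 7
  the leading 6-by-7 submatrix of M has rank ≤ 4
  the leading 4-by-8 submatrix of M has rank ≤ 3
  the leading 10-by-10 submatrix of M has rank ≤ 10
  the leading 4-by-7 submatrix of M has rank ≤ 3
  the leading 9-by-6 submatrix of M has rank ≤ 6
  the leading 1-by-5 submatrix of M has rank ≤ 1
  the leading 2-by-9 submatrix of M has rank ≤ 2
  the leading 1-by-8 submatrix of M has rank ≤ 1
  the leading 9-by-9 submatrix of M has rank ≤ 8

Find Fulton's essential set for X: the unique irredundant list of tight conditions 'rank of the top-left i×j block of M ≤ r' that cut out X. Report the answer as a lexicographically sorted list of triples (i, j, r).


Propagating the 22 rank bounds to every northwest block:

  1, 1, 1, 1, 1, 1, 1, 1, 1, 1
  1, 1, 2, 2, 2, 2, 2, 2, 2, 2
  1, 1, 2, 3, 3, 3, 3, 3, 3, 3
  1, 1, 2, 3, 3, 3, 3, 3, 4, 4
  1, 1, 2, 3, 3, 4, 4, 4, 5, 5
  1, 1, 2, 3, 3, 4, 4, 5, 6, 6
  1, 2, 3, 4, 4, 5, 5, 6, 7, 7
  1, 2, 3, 4, 5, 6, 6, 7, 8, 8
  1, 2, 3, 4, 5, 6, 6, 7, 8, 9
  1, 2, 3, 4, 5, 6, 7, 8, 9, 10

so w = (1, 3, 4, 9, 6, 8, 2, 5, 10, 7).

5 SE-corners of the 13-cell Rothe diagram give Ess(w):

[(4, 8, 3), (6, 2, 1), (6, 5, 3), (6, 7, 4), (9, 7, 6)]


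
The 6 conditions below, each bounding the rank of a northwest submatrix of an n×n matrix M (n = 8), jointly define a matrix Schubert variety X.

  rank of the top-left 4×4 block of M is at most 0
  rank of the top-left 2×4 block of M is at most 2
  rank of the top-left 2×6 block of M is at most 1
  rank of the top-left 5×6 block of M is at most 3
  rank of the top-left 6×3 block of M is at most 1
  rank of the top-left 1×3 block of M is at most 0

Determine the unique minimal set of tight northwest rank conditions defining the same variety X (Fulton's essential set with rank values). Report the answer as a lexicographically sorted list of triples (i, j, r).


Propagating the 6 rank bounds to every northwest block:

  row 1: 0 | 0 | 0 | 0 | 1 | 1 | 1 | 1
  row 2: 0 | 0 | 0 | 0 | 1 | 1 | 2 | 2
  row 3: 0 | 0 | 0 | 0 | 1 | 2 | 3 | 3
  row 4: 0 | 0 | 0 | 0 | 1 | 2 | 3 | 4
  row 5: 1 | 1 | 1 | 1 | 2 | 3 | 4 | 5
  row 6: 1 | 1 | 1 | 2 | 3 | 4 | 5 | 6
  row 7: 1 | 2 | 2 | 3 | 4 | 5 | 6 | 7
  row 8: 1 | 2 | 3 | 4 | 5 | 6 | 7 | 8

reading off 1-entries of Δ²R: w = (5, 7, 6, 8, 1, 4, 2, 3).

|D(w)|=19, |Ess(w)|=3:

[(2, 6, 1), (4, 4, 0), (6, 3, 1)]


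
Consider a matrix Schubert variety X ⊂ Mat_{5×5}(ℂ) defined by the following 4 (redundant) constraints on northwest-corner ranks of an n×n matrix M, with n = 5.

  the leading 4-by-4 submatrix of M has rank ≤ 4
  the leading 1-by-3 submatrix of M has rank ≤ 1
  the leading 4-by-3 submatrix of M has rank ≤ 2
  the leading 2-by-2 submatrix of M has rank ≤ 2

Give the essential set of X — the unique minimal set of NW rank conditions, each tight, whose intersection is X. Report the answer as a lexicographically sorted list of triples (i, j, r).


Computing R[i][j] = min implied NW-rank bound (n=5, 4 conditions):

  R[1]: 1 1 1 1 1
  R[2]: 1 2 2 2 2
  R[3]: 1 2 2 3 3
  R[4]: 1 2 2 3 4
  R[5]: 1 2 3 4 5

second differences of R give the permutation w = (1, 2, 4, 5, 3).

D(w) has 2 cells with 1 SE-corner; essential set:

[(4, 3, 2)]


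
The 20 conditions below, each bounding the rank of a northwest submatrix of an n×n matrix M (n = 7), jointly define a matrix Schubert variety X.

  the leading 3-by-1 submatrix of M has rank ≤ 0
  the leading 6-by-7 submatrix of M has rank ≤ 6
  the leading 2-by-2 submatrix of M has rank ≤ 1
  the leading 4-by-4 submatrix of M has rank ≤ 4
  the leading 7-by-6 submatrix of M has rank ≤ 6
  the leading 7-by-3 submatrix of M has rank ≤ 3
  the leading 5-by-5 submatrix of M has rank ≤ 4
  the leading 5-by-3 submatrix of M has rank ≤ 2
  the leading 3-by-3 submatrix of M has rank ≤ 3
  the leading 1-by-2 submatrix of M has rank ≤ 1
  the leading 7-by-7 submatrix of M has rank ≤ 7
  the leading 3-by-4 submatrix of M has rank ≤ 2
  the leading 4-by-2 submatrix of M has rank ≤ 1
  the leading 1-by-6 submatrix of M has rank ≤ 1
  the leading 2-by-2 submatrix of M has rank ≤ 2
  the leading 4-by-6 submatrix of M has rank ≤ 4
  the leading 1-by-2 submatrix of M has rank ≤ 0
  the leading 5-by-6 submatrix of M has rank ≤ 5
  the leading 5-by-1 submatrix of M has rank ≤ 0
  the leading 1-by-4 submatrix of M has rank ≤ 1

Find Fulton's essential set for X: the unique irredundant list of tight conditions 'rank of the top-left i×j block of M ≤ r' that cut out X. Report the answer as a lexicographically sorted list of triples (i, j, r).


Rank table r_w(7×7) implied by the 20 constraints:

  i=1: 0  0  1  1  1  1  1
  i=2: 0  1  2  2  2  2  2
  i=3: 0  1  2  2  3  3  3
  i=4: 0  1  2  3  4  4  4
  i=5: 0  1  2  3  4  5  5
  i=6: 1  2  3  4  5  6  6
  i=7: 1  2  3  4  5  6  7

hence w(1..7) = (3, 2, 5, 4, 6, 1, 7).

D(w) has 7 cells with 3 SE-corners; essential set:

[(1, 2, 0), (3, 4, 2), (5, 1, 0)]


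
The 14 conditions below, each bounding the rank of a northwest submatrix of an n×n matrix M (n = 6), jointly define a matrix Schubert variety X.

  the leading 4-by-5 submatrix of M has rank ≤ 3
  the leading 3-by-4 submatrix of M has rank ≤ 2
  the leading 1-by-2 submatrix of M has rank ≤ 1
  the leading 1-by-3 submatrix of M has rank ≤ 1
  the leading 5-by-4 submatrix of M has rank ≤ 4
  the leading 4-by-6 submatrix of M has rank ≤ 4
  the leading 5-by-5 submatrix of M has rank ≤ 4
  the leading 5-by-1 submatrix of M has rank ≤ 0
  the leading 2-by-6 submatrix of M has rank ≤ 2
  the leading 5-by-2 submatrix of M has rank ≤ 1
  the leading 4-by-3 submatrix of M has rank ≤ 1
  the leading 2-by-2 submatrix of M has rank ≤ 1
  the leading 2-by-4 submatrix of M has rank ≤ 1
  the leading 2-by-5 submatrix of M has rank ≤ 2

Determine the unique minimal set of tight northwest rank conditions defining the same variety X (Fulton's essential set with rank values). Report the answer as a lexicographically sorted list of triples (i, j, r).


Recovering R(i,j) via the rank-extension bound from the 14 conditions:

  R[1]: 0 | 1 | 1 | 1 | 1 | 1
  R[2]: 0 | 1 | 1 | 1 | 2 | 2
  R[3]: 0 | 1 | 1 | 2 | 3 | 3
  R[4]: 0 | 1 | 1 | 2 | 3 | 4
  R[5]: 0 | 1 | 2 | 3 | 4 | 5
  R[6]: 1 | 2 | 3 | 4 | 5 | 6

reading off 1-entries of Δ²R: w = (2, 5, 4, 6, 3, 1).

D(w) has 9 cells with 3 SE-corners; essential set:

[(2, 4, 1), (4, 3, 1), (5, 1, 0)]


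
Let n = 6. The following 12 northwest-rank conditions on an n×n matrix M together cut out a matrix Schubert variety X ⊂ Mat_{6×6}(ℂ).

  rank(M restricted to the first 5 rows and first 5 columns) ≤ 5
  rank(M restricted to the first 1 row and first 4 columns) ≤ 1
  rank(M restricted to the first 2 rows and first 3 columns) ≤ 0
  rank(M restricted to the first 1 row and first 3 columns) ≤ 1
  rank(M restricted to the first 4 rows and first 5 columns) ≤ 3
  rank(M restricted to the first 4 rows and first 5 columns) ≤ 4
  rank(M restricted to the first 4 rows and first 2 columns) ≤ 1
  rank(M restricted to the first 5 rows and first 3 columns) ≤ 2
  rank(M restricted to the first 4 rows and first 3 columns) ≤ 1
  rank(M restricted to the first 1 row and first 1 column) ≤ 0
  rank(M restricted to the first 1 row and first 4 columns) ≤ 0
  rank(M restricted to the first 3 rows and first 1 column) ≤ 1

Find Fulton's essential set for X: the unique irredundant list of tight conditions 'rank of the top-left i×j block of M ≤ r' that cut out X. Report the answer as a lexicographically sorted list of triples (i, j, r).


Recovering R(i,j) via the rank-extension bound from the 12 conditions:

  i=1: 0, 0, 0, 0, 1, 1
  i=2: 0, 0, 0, 1, 2, 2
  i=3: 1, 1, 1, 2, 3, 3
  i=4: 1, 1, 1, 2, 3, 4
  i=5: 1, 2, 2, 3, 4, 5
  i=6: 1, 2, 3, 4, 5, 6

second differences of R give the permutation w = (5, 4, 1, 6, 2, 3).

D(w) has 9 cells with 3 SE-corners; essential set:

[(1, 4, 0), (2, 3, 0), (4, 3, 1)]


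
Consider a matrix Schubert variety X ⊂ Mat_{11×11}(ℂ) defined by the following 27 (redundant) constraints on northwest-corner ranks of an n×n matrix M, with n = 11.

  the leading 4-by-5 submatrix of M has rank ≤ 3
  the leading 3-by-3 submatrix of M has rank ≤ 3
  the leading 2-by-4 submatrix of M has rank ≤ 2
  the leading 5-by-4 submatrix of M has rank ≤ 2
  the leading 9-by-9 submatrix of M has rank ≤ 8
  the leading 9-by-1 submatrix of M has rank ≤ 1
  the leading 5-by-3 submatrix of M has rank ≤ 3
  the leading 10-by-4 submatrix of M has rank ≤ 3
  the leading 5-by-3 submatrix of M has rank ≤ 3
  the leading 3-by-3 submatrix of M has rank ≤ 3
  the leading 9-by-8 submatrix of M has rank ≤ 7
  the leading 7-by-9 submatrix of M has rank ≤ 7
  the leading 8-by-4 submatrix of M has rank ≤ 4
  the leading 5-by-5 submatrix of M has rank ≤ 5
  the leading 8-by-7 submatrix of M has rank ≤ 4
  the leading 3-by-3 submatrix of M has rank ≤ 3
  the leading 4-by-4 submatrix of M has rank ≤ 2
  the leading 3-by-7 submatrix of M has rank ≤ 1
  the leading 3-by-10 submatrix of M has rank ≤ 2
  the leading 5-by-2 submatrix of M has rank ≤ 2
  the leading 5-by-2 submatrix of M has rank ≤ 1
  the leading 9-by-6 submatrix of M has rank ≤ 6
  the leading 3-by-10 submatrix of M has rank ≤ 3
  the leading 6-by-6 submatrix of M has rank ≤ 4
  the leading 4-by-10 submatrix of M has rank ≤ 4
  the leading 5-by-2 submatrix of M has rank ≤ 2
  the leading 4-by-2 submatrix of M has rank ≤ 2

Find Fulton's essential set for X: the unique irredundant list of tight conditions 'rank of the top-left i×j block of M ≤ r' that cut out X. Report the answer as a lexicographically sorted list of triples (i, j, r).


Rank table r_w(11×11) implied by the 27 constraints:

  R[1]: 1 | 1 | 1 | 1 | 1 | 1 | 1 | 1 | 1 | 1 | 1
  R[2]: 1 | 1 | 1 | 1 | 1 | 1 | 1 | 2 | 2 | 2 | 2
  R[3]: 1 | 1 | 1 | 1 | 1 | 1 | 1 | 2 | 2 | 2 | 3
  R[4]: 1 | 1 | 2 | 2 | 2 | 2 | 2 | 3 | 3 | 3 | 4
  R[5]: 1 | 1 | 2 | 2 | 3 | 3 | 3 | 4 | 4 | 4 | 5
  R[6]: 1 | 2 | 3 | 3 | 4 | 4 | 4 | 5 | 5 | 5 | 6
  R[7]: 1 | 2 | 3 | 3 | 4 | 4 | 4 | 5 | 6 | 6 | 7
  R[8]: 1 | 2 | 3 | 3 | 4 | 4 | 4 | 5 | 6 | 7 | 8
  R[9]: 1 | 2 | 3 | 3 | 4 | 5 | 5 | 6 | 7 | 8 | 9
  R[10]: 1 | 2 | 3 | 3 | 4 | 5 | 6 | 7 | 8 | 9 | 10
  R[11]: 1 | 2 | 3 | 4 | 5 | 6 | 7 | 8 | 9 | 10 | 11

hence w(1..11) = (1, 8, 11, 3, 5, 2, 9, 10, 6, 7, 4).

|D(w)|=25, |Ess(w)|=6:

[(3, 7, 1), (3, 10, 2), (5, 2, 1), (5, 4, 2), (8, 7, 4), (10, 4, 3)]


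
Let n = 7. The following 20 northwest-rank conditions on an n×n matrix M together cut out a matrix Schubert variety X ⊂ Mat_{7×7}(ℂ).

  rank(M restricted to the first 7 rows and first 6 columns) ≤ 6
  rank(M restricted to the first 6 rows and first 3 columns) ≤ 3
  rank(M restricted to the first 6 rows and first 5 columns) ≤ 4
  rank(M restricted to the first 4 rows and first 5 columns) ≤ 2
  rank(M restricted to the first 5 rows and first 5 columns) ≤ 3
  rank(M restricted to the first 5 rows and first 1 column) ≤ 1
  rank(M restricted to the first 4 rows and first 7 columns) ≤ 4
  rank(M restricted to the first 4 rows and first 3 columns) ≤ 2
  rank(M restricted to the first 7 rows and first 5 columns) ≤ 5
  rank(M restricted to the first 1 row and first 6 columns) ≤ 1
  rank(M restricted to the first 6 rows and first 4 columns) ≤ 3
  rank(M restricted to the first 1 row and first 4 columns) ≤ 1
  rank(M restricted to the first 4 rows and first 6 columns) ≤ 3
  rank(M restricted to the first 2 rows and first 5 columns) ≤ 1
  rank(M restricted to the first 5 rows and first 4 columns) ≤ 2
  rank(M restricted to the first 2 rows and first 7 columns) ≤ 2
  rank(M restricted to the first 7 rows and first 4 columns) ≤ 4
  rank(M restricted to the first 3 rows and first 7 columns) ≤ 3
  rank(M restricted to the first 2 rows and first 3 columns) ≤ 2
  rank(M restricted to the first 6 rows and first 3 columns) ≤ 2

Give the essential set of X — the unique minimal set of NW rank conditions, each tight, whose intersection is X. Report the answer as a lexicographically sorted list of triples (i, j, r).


Computing R[i][j] = min implied NW-rank bound (n=7, 20 conditions):

  i=1: 1 1 1 1 1 1 1
  i=2: 1 1 1 1 1 2 2
  i=3: 1 2 2 2 2 3 3
  i=4: 1 2 2 2 2 3 4
  i=5: 1 2 2 2 3 4 5
  i=6: 1 2 2 3 4 5 6
  i=7: 1 2 3 4 5 6 7

hence w(1..7) = (1, 6, 2, 7, 5, 4, 3).

ℓ(w)=10; the 4 essential cells (i,j,r):

[(2, 5, 1), (4, 5, 2), (5, 4, 2), (6, 3, 2)]


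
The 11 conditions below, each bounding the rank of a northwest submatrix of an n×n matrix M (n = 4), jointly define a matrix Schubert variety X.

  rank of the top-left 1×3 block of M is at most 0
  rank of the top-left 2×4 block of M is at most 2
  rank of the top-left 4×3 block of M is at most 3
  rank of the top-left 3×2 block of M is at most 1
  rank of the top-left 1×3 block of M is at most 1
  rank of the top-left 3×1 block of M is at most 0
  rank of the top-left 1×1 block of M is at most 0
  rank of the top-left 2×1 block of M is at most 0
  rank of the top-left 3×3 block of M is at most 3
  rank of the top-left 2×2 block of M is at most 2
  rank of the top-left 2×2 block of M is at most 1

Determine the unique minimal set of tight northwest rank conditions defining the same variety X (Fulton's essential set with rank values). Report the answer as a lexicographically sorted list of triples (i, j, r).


The tightest implied rank at each (i,j), from the 11 conditions:

  i=1: 0 | 0 | 0 | 1
  i=2: 0 | 1 | 1 | 2
  i=3: 0 | 1 | 2 | 3
  i=4: 1 | 2 | 3 | 4

hence w(1..4) = (4, 2, 3, 1).

ℓ(w)=5; the 2 essential cells (i,j,r):

[(1, 3, 0), (3, 1, 0)]


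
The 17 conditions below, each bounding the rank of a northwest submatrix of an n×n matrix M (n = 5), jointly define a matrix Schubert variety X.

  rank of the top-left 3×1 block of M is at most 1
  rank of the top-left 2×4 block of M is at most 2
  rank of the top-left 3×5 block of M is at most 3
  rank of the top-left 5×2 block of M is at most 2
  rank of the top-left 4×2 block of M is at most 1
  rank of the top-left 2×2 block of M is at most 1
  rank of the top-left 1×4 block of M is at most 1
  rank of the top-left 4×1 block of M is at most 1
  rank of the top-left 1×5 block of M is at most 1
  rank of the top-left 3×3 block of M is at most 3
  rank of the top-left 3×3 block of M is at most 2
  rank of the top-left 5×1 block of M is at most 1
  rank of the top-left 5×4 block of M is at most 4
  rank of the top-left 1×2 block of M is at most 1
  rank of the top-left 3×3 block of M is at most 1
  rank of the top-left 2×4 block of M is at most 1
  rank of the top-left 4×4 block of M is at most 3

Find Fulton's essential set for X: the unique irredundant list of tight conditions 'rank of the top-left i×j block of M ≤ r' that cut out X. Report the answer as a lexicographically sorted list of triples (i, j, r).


Rank table r_w(5×5) implied by the 17 constraints:

  1  1  1  1  1
  1  1  1  1  2
  1  1  1  2  3
  1  1  2  3  4
  1  2  3  4  5

reading off 1-entries of Δ²R: w = (1, 5, 4, 3, 2).

3 SE-corners of the 6-cell Rothe diagram give Ess(w):

[(2, 4, 1), (3, 3, 1), (4, 2, 1)]


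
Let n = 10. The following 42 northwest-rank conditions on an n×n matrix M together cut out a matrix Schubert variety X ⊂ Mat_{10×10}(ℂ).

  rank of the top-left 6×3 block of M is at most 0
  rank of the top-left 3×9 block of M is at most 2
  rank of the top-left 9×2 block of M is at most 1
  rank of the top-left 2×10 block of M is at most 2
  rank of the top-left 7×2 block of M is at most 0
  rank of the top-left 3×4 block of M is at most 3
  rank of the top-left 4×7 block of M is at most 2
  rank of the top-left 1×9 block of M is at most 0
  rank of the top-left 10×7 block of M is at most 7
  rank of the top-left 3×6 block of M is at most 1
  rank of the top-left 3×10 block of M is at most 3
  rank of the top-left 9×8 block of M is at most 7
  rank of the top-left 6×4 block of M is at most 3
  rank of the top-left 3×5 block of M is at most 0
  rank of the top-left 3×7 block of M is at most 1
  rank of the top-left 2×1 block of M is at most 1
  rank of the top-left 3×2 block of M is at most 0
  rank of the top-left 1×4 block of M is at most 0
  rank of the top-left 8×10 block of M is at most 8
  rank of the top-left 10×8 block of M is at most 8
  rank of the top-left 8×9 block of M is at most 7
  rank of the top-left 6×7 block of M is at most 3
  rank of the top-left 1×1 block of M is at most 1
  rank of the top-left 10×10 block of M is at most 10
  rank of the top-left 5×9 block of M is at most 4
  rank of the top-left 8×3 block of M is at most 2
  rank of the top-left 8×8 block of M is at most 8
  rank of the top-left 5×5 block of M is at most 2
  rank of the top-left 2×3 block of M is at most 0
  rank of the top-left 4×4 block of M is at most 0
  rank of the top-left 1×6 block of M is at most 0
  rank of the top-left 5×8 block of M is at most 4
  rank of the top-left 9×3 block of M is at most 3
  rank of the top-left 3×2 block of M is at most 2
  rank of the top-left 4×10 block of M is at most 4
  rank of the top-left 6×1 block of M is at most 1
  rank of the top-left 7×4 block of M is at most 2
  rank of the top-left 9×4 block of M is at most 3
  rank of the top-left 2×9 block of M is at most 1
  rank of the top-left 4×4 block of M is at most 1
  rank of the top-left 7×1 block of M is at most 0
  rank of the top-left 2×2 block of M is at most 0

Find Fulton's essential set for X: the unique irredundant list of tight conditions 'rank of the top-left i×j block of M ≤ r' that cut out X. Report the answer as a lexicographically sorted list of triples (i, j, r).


Rank table r_w(10×10) implied by the 42 constraints:

  row 1: 0 0 0 0 0 0 0 0 0 1
  row 2: 0 0 0 0 0 1 1 1 1 2
  row 3: 0 0 0 0 0 1 1 2 2 3
  row 4: 0 0 0 0 1 2 2 3 3 4
  row 5: 0 0 0 1 2 3 3 4 4 5
  row 6: 0 0 0 1 2 3 3 4 5 6
  row 7: 0 0 1 2 3 4 4 5 6 7
  row 8: 1 1 2 3 4 5 5 6 7 8
  row 9: 1 1 2 3 4 5 6 7 8 9
  row 10: 1 2 3 4 5 6 7 8 9 10

hence w(1..10) = (10, 6, 8, 5, 4, 9, 3, 1, 7, 2).

D(w) has 34 cells with 8 SE-corners; essential set:

[(1, 9, 0), (3, 5, 0), (3, 7, 1), (4, 4, 0), (6, 3, 0), (6, 7, 3), (7, 2, 0), (9, 2, 1)]


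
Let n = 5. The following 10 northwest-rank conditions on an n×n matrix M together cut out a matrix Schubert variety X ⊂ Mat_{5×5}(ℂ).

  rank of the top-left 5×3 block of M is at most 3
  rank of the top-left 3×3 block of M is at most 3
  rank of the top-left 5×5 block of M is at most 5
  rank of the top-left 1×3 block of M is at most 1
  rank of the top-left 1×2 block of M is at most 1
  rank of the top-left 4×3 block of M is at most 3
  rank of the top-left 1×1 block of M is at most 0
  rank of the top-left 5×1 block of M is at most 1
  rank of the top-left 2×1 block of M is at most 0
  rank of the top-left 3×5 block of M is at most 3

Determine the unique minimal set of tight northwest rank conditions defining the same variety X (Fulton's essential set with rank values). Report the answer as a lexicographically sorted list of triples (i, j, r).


Recovering R(i,j) via the rank-extension bound from the 10 conditions:

  i=1: 0  1  1  1  1
  i=2: 0  1  2  2  2
  i=3: 1  2  3  3  3
  i=4: 1  2  3  4  4
  i=5: 1  2  3  4  5

reading off 1-entries of Δ²R: w = (2, 3, 1, 4, 5).

D(w) has 2 cells with 1 SE-corner; essential set:

[(2, 1, 0)]


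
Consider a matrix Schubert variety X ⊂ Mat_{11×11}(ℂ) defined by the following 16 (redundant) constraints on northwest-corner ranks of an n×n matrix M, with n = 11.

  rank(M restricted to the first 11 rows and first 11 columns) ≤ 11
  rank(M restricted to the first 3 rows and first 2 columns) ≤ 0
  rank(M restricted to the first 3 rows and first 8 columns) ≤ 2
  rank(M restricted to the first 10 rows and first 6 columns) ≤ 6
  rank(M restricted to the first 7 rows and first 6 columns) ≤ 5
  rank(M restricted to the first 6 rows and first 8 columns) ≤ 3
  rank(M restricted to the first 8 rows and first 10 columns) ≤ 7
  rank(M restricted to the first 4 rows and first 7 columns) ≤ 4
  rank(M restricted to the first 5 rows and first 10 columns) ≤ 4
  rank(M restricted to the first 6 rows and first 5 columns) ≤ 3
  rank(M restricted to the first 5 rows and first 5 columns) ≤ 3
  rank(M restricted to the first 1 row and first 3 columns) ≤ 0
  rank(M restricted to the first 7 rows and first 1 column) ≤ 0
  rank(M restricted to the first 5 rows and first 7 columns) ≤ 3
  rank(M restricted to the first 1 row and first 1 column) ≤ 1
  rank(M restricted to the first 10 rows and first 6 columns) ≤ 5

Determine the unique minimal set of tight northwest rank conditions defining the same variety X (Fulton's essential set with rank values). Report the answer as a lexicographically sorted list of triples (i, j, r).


The tightest implied rank at each (i,j), from the 16 conditions:

  R[1]: 0  0  0  1  1  1  1  1  1  1  1
  R[2]: 0  0  1  2  2  2  2  2  2  2  2
  R[3]: 0  0  1  2  2  2  2  2  3  3  3
  R[4]: 0  1  2  3  3  3  3  3  4  4  4
  R[5]: 0  1  2  3  3  3  3  3  4  4  5
  R[6]: 0  1  2  3  3  3  3  3  4  5  6
  R[7]: 0  1  2  3  4  4  4  4  5  6  7
  R[8]: 1  2  3  4  5  5  5  5  6  7  8
  R[9]: 1  2  3  4  5  5  6  6  7  8  9
  R[10]: 1  2  3  4  5  5  6  7  8  9  10
  R[11]: 1  2  3  4  5  6  7  8  9  10  11

reading off 1-entries of Δ²R: w = (4, 3, 9, 2, 11, 10, 5, 1, 7, 8, 6).

ℓ(w)=26; the 7 essential cells (i,j,r):

[(1, 3, 0), (3, 2, 0), (3, 8, 2), (5, 10, 4), (6, 8, 3), (7, 1, 0), (10, 6, 5)]


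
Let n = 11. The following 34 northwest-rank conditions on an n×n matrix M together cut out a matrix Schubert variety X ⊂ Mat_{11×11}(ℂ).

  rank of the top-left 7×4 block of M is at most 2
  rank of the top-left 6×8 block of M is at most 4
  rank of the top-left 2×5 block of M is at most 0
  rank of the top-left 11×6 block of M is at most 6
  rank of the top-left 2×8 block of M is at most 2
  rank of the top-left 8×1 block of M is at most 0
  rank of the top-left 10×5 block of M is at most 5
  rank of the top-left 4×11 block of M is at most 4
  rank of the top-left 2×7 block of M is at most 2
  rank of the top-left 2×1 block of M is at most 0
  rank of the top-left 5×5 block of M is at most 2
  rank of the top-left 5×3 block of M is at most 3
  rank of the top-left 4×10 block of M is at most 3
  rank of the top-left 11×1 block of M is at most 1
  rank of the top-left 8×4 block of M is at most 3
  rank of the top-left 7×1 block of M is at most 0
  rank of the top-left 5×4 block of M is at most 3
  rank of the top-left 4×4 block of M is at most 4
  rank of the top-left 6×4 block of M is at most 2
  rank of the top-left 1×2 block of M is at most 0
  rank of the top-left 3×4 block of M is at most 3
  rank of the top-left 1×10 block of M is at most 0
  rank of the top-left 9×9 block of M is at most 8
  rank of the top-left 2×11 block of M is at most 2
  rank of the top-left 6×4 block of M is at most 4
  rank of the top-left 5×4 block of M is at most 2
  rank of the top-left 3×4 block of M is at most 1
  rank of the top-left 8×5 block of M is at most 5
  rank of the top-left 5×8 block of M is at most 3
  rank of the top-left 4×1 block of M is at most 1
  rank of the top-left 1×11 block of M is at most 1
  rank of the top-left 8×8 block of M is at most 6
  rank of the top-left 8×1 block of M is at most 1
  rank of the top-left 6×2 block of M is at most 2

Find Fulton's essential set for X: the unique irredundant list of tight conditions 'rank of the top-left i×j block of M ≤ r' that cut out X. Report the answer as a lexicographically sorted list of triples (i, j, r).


The tightest implied rank at each (i,j), from the 34 conditions:

  i=1: 0, 0, 0, 0, 0, 0, 0, 0, 0, 0, 1
  i=2: 0, 0, 0, 0, 0, 1, 1, 1, 1, 1, 2
  i=3: 0, 1, 1, 1, 1, 2, 2, 2, 2, 2, 3
  i=4: 0, 1, 2, 2, 2, 3, 3, 3, 3, 3, 4
  i=5: 0, 1, 2, 2, 2, 3, 3, 3, 4, 4, 5
  i=6: 0, 1, 2, 2, 3, 4, 4, 4, 5, 5, 6
  i=7: 0, 1, 2, 2, 3, 4, 5, 5, 6, 6, 7
  i=8: 0, 1, 2, 3, 4, 5, 6, 6, 7, 7, 8
  i=9: 1, 2, 3, 4, 5, 6, 7, 7, 8, 8, 9
  i=10: 1, 2, 3, 4, 5, 6, 7, 8, 9, 9, 10
  i=11: 1, 2, 3, 4, 5, 6, 7, 8, 9, 10, 11

giving w = (11, 6, 2, 3, 9, 5, 7, 4, 1, 8, 10) via Δ²R.

Fulton essential set (6 of the 27 Rothe cells):

[(1, 10, 0), (2, 5, 0), (5, 5, 2), (5, 8, 3), (7, 4, 2), (8, 1, 0)]


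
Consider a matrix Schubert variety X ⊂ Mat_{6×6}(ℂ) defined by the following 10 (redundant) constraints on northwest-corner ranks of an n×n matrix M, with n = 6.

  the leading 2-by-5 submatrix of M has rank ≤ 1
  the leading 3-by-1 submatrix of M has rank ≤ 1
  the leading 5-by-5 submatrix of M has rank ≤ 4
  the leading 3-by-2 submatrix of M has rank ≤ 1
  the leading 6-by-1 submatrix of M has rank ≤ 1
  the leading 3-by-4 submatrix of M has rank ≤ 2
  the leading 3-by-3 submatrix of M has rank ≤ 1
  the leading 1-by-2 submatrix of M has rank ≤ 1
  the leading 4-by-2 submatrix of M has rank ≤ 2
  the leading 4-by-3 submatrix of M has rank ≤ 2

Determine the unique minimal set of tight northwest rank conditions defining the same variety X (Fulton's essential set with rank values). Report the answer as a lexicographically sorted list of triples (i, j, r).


Recovering R(i,j) via the rank-extension bound from the 10 conditions:

  1  1  1  1  1  1
  1  1  1  1  1  2
  1  1  1  2  2  3
  1  2  2  3  3  4
  1  2  3  4  4  5
  1  2  3  4  5  6

hence w(1..6) = (1, 6, 4, 2, 3, 5).

Fulton essential set (2 of the 6 Rothe cells):

[(2, 5, 1), (3, 3, 1)]


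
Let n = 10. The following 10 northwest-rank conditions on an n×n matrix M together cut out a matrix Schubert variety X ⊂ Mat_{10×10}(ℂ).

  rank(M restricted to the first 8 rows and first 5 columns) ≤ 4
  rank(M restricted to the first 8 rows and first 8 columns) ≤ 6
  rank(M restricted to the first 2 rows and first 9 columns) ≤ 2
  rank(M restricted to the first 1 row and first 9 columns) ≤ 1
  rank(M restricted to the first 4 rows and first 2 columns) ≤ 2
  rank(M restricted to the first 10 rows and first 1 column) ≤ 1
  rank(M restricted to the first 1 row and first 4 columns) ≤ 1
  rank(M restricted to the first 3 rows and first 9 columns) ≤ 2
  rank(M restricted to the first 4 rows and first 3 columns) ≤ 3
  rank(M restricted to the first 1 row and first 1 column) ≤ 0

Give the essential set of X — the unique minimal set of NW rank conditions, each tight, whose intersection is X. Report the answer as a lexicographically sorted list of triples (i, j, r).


Reconstructing r_w from the 10 given conditions:

  row 1: 0, 1, 1, 1, 1, 1, 1, 1, 1, 1
  row 2: 1, 2, 2, 2, 2, 2, 2, 2, 2, 2
  row 3: 1, 2, 2, 2, 2, 2, 2, 2, 2, 3
  row 4: 1, 2, 3, 3, 3, 3, 3, 3, 3, 4
  row 5: 1, 2, 3, 4, 4, 4, 4, 4, 4, 5
  row 6: 1, 2, 3, 4, 4, 5, 5, 5, 5, 6
  row 7: 1, 2, 3, 4, 4, 5, 6, 6, 6, 7
  row 8: 1, 2, 3, 4, 4, 5, 6, 6, 7, 8
  row 9: 1, 2, 3, 4, 5, 6, 7, 7, 8, 9
  row 10: 1, 2, 3, 4, 5, 6, 7, 8, 9, 10

so w = (2, 1, 10, 3, 4, 6, 7, 9, 5, 8).

Rothe diagram D(w) (12 cells), 4 SE-corners (essential conditions):

[(1, 1, 0), (3, 9, 2), (8, 5, 4), (8, 8, 6)]


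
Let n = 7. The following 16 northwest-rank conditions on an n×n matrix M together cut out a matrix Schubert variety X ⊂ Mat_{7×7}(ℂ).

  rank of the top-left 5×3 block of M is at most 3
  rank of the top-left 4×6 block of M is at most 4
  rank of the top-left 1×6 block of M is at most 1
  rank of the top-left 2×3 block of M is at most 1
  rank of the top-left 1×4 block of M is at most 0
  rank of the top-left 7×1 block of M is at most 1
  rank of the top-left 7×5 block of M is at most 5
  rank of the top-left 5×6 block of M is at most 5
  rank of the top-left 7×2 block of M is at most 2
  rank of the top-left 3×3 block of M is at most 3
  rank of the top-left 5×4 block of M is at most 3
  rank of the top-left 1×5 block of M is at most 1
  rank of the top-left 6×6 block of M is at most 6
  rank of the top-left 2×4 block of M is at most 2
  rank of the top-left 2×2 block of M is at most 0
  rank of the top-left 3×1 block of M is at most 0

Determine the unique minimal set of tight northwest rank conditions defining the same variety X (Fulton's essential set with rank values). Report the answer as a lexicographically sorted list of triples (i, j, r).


Recovering R(i,j) via the rank-extension bound from the 16 conditions:

  R[1]: 0, 0, 0, 0, 1, 1, 1
  R[2]: 0, 0, 1, 1, 2, 2, 2
  R[3]: 0, 1, 2, 2, 3, 3, 3
  R[4]: 1, 2, 3, 3, 4, 4, 4
  R[5]: 1, 2, 3, 3, 4, 5, 5
  R[6]: 1, 2, 3, 4, 5, 6, 6
  R[7]: 1, 2, 3, 4, 5, 6, 7

hence w(1..7) = (5, 3, 2, 1, 6, 4, 7).

Fulton essential set (4 of the 8 Rothe cells):

[(1, 4, 0), (2, 2, 0), (3, 1, 0), (5, 4, 3)]


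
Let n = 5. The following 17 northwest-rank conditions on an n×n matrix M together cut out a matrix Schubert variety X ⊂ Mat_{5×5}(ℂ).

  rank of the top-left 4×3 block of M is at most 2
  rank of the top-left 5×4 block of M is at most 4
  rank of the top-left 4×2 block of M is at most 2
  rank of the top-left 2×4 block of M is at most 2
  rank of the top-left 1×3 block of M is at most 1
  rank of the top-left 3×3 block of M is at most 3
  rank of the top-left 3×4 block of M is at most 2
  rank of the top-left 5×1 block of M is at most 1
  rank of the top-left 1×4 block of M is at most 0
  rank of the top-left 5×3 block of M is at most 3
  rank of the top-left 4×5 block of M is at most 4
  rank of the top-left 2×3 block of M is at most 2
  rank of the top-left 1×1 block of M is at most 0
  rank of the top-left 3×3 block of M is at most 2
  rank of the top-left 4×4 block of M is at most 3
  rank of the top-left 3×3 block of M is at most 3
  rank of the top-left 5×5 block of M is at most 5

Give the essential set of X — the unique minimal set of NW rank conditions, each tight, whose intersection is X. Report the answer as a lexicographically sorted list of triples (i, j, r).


Rank table r_w(5×5) implied by the 17 constraints:

  row 1: 0 0 0 0 1
  row 2: 1 1 1 1 2
  row 3: 1 2 2 2 3
  row 4: 1 2 2 3 4
  row 5: 1 2 3 4 5

so w = (5, 1, 2, 4, 3).

Rothe diagram D(w) (5 cells), 2 SE-corners (essential conditions):

[(1, 4, 0), (4, 3, 2)]


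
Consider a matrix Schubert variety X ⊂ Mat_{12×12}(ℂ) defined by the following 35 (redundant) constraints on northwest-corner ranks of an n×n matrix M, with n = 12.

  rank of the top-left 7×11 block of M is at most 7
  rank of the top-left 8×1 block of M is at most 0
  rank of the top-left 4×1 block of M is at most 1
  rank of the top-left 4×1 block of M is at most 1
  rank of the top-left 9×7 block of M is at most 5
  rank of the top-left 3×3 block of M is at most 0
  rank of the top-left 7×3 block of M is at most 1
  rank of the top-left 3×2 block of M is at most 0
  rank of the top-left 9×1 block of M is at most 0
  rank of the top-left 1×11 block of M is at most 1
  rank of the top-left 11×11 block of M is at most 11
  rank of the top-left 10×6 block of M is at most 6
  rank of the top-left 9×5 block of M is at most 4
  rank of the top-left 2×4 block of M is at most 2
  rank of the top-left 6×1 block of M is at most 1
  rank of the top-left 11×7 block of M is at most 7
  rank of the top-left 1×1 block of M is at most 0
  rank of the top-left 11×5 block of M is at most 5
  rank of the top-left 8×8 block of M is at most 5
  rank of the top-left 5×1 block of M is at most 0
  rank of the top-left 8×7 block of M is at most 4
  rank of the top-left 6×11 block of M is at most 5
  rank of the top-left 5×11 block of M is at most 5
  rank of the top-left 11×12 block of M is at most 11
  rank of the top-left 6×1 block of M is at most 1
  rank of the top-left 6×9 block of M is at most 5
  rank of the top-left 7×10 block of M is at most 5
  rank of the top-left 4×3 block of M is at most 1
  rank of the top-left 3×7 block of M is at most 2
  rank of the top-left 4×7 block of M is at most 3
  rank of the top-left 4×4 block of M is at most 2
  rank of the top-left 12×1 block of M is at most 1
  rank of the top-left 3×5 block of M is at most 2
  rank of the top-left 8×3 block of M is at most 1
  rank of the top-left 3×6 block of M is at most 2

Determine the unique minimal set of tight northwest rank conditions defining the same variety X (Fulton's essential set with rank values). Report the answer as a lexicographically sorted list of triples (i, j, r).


Propagating the 35 rank bounds to every northwest block:

  0 | 0 | 0 | 1 | 1 | 1 | 1 | 1 | 1 | 1 | 1 | 1
  0 | 0 | 0 | 1 | 2 | 2 | 2 | 2 | 2 | 2 | 2 | 2
  0 | 0 | 0 | 1 | 2 | 2 | 2 | 3 | 3 | 3 | 3 | 3
  0 | 1 | 1 | 2 | 3 | 3 | 3 | 4 | 4 | 4 | 4 | 4
  0 | 1 | 1 | 2 | 3 | 4 | 4 | 5 | 5 | 5 | 5 | 5
  0 | 1 | 1 | 2 | 3 | 4 | 4 | 5 | 5 | 5 | 5 | 6
  0 | 1 | 1 | 2 | 3 | 4 | 4 | 5 | 5 | 5 | 6 | 7
  0 | 1 | 1 | 2 | 3 | 4 | 4 | 5 | 6 | 6 | 7 | 8
  0 | 1 | 2 | 3 | 4 | 5 | 5 | 6 | 7 | 7 | 8 | 9
  1 | 2 | 3 | 4 | 5 | 6 | 6 | 7 | 8 | 8 | 9 | 10
  1 | 2 | 3 | 4 | 5 | 6 | 7 | 8 | 9 | 9 | 10 | 11
  1 | 2 | 3 | 4 | 5 | 6 | 7 | 8 | 9 | 10 | 11 | 12

the unique w with this rank table is (4, 5, 8, 2, 6, 12, 11, 9, 3, 1, 7, 10).

Fulton essential set (7 of the 29 Rothe cells):

[(3, 3, 0), (3, 7, 2), (6, 11, 5), (7, 10, 5), (8, 3, 1), (8, 7, 4), (9, 1, 0)]


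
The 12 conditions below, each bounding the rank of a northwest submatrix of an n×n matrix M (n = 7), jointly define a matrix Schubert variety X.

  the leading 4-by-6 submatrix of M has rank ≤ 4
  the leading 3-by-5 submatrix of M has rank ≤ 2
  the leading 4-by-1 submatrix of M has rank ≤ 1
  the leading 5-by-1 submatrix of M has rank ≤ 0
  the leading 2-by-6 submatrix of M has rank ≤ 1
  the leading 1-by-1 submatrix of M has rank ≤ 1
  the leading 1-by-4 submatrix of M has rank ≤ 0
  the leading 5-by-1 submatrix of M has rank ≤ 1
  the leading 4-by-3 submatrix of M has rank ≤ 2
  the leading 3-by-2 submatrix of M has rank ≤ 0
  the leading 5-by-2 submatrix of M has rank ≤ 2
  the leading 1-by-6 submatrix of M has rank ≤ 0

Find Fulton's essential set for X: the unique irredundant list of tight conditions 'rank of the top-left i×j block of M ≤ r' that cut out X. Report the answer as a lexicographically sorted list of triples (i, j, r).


Propagating the 12 rank bounds to every northwest block:

  0 0 0 0 0 0 1
  0 0 1 1 1 1 2
  0 0 1 2 2 2 3
  0 1 2 3 3 3 4
  0 1 2 3 4 4 5
  1 2 3 4 5 5 6
  1 2 3 4 5 6 7

so w = (7, 3, 4, 2, 5, 1, 6).

D(w) has 12 cells with 3 SE-corners; essential set:

[(1, 6, 0), (3, 2, 0), (5, 1, 0)]


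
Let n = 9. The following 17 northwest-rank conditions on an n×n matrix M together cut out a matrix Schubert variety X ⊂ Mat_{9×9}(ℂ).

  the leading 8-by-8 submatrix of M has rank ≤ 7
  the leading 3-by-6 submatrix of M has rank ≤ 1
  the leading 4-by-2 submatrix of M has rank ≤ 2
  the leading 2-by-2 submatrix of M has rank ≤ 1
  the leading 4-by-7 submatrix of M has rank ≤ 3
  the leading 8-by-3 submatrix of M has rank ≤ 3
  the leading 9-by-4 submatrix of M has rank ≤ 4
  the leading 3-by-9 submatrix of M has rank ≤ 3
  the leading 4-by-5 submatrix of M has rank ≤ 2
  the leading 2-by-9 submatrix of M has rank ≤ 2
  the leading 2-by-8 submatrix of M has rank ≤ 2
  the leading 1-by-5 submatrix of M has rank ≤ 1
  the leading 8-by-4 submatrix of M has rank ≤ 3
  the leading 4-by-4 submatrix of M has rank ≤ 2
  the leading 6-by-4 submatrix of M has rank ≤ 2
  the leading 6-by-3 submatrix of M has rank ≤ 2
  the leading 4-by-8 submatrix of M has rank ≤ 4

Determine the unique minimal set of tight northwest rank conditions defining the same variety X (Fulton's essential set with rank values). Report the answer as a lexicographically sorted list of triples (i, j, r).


Propagating the 17 rank bounds to every northwest block:

  1 1 1 1 1 1 1 1 1
  1 1 1 1 1 1 2 2 2
  1 1 1 1 1 1 2 3 3
  1 2 2 2 2 2 3 4 4
  1 2 2 2 3 3 4 5 5
  1 2 2 2 3 4 5 6 6
  1 2 3 3 4 5 6 7 7
  1 2 3 3 4 5 6 7 8
  1 2 3 4 5 6 7 8 9

so w = (1, 7, 8, 2, 5, 6, 3, 9, 4).

Fulton essential set (3 of the 15 Rothe cells):

[(3, 6, 1), (6, 4, 2), (8, 4, 3)]
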